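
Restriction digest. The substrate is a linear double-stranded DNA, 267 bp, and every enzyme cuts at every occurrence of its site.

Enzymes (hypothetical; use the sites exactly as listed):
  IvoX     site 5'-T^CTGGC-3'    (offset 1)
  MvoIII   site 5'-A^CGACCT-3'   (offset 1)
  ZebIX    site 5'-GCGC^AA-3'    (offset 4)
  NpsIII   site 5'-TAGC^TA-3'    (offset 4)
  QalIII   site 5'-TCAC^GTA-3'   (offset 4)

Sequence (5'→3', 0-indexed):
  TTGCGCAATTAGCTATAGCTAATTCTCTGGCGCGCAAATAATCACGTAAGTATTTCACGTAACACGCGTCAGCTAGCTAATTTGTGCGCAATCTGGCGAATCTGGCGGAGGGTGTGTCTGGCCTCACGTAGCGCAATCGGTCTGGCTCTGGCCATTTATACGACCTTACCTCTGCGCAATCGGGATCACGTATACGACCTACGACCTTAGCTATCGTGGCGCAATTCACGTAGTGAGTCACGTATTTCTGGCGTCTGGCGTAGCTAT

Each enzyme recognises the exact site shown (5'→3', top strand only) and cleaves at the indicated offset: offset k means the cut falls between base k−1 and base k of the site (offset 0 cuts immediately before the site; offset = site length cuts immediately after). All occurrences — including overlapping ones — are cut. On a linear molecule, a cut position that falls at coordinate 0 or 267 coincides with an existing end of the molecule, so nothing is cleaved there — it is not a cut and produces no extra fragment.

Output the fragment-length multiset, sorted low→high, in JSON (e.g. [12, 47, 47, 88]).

[3,3,5,6,6,6,6,7,7,7,7,7,7,7,9,9,10,10,10,10,11,12,12,12,13,13,16,17,19]

Per-enzyme occurrences:
  IvoX TCTGGC/1: at [25, 91, 100, 116, 140, 146, 246, 253] ⇒ [26, 92, 101, 117, 141, 147, 247, 254]
  MvoIII ACGACCT/1: at [159, 193, 200] ⇒ [160, 194, 201]
  ZebIX GCGCAA/4: at [2, 31, 85, 130, 173, 218] ⇒ [6, 35, 89, 134, 177, 222]
  NpsIII TAGCTA/4: at [9, 15, 73, 207, 260] ⇒ [13, 19, 77, 211, 264]
  QalIII TCACGTA/4: at [41, 54, 123, 185, 225, 237] ⇒ [45, 58, 127, 189, 229, 241]

Pooled cuts: [6, 13, 19, 26, 35, 45, 58, 77, 89, 92, 101, 117, 127, 134, 141, 147, 160, 177, 189, 194, 201, 211, 222, 229, 241, 247, 254, 264]

Fragments:
  [0,6): 6 bp
  [6,13): 7 bp
  [13,19): 6 bp
  [19,26): 7 bp
  [26,35): 9 bp
  [35,45): 10 bp
  [45,58): 13 bp
  [58,77): 19 bp
  [77,89): 12 bp
  [89,92): 3 bp
  [92,101): 9 bp
  [101,117): 16 bp
  [117,127): 10 bp
  [127,134): 7 bp
  [134,141): 7 bp
  [141,147): 6 bp
  [147,160): 13 bp
  [160,177): 17 bp
  [177,189): 12 bp
  [189,194): 5 bp
  [194,201): 7 bp
  [201,211): 10 bp
  [211,222): 11 bp
  [222,229): 7 bp
  [229,241): 12 bp
  [241,247): 6 bp
  [247,254): 7 bp
  [254,264): 10 bp
  [264,267): 3 bp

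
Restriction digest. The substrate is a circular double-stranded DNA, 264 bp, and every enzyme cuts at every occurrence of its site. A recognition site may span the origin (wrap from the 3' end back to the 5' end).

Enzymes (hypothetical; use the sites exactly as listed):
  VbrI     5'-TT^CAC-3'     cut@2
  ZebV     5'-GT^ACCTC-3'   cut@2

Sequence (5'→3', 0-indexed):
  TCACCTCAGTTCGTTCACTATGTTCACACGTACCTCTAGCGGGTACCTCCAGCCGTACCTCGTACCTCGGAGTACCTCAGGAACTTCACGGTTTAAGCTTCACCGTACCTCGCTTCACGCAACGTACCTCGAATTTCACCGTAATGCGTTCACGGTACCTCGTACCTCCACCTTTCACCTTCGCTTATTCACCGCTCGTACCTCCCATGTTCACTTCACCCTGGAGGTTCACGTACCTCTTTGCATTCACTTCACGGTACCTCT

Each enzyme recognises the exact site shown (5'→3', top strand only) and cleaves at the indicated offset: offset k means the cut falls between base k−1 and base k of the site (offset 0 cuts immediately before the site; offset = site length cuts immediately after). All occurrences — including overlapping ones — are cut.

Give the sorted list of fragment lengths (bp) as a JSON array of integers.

Site scan:
  VbrI TTCAC/2: at [13, 22, 84, 98, 113, 134, 148, 173, 187, 209, 214, 227, 245, 250, 263] ⇒ [1, 15, 24, 86, 100, 115, 136, 150, 175, 189, 211, 216, 229, 247, 252]
  ZebV GTACCTC/2: at [29, 42, 54, 61, 71, 104, 123, 154, 161, 197, 232, 256] ⇒ [31, 44, 56, 63, 73, 106, 125, 156, 163, 199, 234, 258]

All cut coordinates (distinct, sorted): [1, 15, 24, 31, 44, 56, 63, 73, 86, 100, 106, 115, 125, 136, 150, 156, 163, 175, 189, 199, 211, 216, 229, 234, 247, 252, 258]

Fragment lengths:
  1→15: 14 bp
  15→24: 9 bp
  24→31: 7 bp
  31→44: 13 bp
  44→56: 12 bp
  56→63: 7 bp
  63→73: 10 bp
  73→86: 13 bp
  86→100: 14 bp
  100→106: 6 bp
  106→115: 9 bp
  115→125: 10 bp
  125→136: 11 bp
  136→150: 14 bp
  150→156: 6 bp
  156→163: 7 bp
  163→175: 12 bp
  175→189: 14 bp
  189→199: 10 bp
  199→211: 12 bp
  211→216: 5 bp
  216→229: 13 bp
  229→234: 5 bp
  234→247: 13 bp
  247→252: 5 bp
  252→258: 6 bp
  258→1 (wrap): 264-258+1 = 7 bp

[5,5,5,6,6,6,7,7,7,7,9,9,10,10,10,11,12,12,12,13,13,13,13,14,14,14,14]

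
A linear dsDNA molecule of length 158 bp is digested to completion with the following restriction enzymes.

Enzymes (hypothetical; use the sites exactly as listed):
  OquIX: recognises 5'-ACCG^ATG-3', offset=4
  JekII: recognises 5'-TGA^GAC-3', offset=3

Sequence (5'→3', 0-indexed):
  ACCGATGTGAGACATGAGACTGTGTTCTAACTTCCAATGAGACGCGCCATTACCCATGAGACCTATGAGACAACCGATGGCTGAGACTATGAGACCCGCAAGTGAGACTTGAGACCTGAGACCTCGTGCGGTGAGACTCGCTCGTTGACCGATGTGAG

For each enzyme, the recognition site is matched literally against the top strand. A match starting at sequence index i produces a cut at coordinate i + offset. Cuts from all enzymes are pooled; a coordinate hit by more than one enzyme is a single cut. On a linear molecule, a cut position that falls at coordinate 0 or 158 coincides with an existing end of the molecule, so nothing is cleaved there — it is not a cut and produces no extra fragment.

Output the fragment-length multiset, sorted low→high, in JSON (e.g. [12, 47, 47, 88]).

Per-enzyme occurrences:
  OquIX ACCGATG/4: at [0, 72, 147] ⇒ [4, 76, 151]
  JekII TGAGAC/3: at [7, 14, 37, 56, 65, 81, 89, 102, 109, 116, 131] ⇒ [10, 17, 40, 59, 68, 84, 92, 105, 112, 119, 134]

All cut coordinates (distinct, sorted): [4, 10, 17, 40, 59, 68, 76, 84, 92, 105, 112, 119, 134, 151]

Fragment lengths:
  [0,4): 4 bp
  [4,10): 6 bp
  [10,17): 7 bp
  [17,40): 23 bp
  [40,59): 19 bp
  [59,68): 9 bp
  [68,76): 8 bp
  [76,84): 8 bp
  [84,92): 8 bp
  [92,105): 13 bp
  [105,112): 7 bp
  [112,119): 7 bp
  [119,134): 15 bp
  [134,151): 17 bp
  [151,158): 7 bp

[4,6,7,7,7,7,8,8,8,9,13,15,17,19,23]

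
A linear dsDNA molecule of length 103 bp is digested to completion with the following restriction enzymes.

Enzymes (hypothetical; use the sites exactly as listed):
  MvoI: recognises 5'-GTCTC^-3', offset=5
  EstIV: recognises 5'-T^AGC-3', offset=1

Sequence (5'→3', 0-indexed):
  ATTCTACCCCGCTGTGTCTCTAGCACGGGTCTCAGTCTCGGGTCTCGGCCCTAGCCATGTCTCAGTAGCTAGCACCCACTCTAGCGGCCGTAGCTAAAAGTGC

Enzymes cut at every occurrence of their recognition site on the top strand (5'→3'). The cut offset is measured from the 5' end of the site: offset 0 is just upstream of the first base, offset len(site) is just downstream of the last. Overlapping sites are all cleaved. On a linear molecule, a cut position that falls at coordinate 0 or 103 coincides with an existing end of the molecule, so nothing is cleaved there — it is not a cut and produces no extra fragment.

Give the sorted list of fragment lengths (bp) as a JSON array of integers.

Site scan:
  MvoI (GTCTC, off=5): starts [15, 28, 34, 41, 58] → cuts [20, 33, 39, 46, 63]
  EstIV (TAGC, off=1): starts [20, 51, 65, 69, 81, 90] → cuts [21, 52, 66, 70, 82, 91]

All cut coordinates (distinct, sorted): [20, 21, 33, 39, 46, 52, 63, 66, 70, 82, 91]

Fragments:
  [0,20): 20 bp
  [20,21): 1 bp
  [21,33): 12 bp
  [33,39): 6 bp
  [39,46): 7 bp
  [46,52): 6 bp
  [52,63): 11 bp
  [63,66): 3 bp
  [66,70): 4 bp
  [70,82): 12 bp
  [82,91): 9 bp
  [91,103): 12 bp

[1,3,4,6,6,7,9,11,12,12,12,20]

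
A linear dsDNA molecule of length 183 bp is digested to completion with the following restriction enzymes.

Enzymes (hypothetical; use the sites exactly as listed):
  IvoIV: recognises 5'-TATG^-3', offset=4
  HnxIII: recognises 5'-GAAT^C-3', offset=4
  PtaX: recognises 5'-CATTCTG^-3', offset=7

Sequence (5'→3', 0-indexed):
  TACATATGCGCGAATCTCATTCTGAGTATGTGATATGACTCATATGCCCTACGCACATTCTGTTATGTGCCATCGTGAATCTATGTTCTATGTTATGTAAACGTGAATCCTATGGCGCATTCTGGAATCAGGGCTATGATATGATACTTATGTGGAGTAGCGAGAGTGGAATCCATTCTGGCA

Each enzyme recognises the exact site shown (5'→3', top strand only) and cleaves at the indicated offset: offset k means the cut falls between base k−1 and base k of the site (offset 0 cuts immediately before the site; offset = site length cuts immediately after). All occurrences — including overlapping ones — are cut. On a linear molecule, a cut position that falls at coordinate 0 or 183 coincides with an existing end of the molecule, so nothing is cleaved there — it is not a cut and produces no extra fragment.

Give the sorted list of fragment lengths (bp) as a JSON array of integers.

[3,4,5,5,5,5,6,6,7,7,7,8,8,9,9,9,10,10,11,13,16,20]

Scan for sites:
  IvoIV (TATG, off=4): starts [4, 26, 33, 42, 63, 81, 88, 93, 110, 134, 139, 148] → cuts [8, 30, 37, 46, 67, 85, 92, 97, 114, 138, 143, 152]
  HnxIII (GAATC, off=4): starts [11, 76, 104, 124, 168] → cuts [15, 80, 108, 128, 172]
  PtaX (CATTCTG, off=7): starts [17, 55, 117, 173] → cuts [24, 62, 124, 180]

All cut coordinates (distinct, sorted): [8, 15, 24, 30, 37, 46, 62, 67, 80, 85, 92, 97, 108, 114, 124, 128, 138, 143, 152, 172, 180]

Fragment lengths:
  [0,8): 8 bp
  [8,15): 7 bp
  [15,24): 9 bp
  [24,30): 6 bp
  [30,37): 7 bp
  [37,46): 9 bp
  [46,62): 16 bp
  [62,67): 5 bp
  [67,80): 13 bp
  [80,85): 5 bp
  [85,92): 7 bp
  [92,97): 5 bp
  [97,108): 11 bp
  [108,114): 6 bp
  [114,124): 10 bp
  [124,128): 4 bp
  [128,138): 10 bp
  [138,143): 5 bp
  [143,152): 9 bp
  [152,172): 20 bp
  [172,180): 8 bp
  [180,183): 3 bp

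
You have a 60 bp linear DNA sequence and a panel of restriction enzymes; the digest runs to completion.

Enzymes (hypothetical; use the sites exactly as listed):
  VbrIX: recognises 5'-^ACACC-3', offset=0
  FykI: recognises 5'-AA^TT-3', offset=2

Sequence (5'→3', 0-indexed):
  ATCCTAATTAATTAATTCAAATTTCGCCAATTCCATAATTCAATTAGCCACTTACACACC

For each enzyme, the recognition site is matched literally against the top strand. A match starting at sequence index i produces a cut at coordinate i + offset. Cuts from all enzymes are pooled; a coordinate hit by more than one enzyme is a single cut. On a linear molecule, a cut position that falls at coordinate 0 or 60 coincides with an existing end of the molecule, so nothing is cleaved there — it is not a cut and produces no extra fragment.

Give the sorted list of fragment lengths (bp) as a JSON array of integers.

Scan for sites:
  VbrIX (ACACC, off=0): starts [55] → cuts [55]
  FykI (AATT, off=2): starts [5, 9, 13, 19, 28, 36, 41] → cuts [7, 11, 15, 21, 30, 38, 43]

Pooled cuts: [7, 11, 15, 21, 30, 38, 43, 55]

Fragments:
  [0,7): 7 bp
  [7,11): 4 bp
  [11,15): 4 bp
  [15,21): 6 bp
  [21,30): 9 bp
  [30,38): 8 bp
  [38,43): 5 bp
  [43,55): 12 bp
  [55,60): 5 bp

[4,4,5,5,6,7,8,9,12]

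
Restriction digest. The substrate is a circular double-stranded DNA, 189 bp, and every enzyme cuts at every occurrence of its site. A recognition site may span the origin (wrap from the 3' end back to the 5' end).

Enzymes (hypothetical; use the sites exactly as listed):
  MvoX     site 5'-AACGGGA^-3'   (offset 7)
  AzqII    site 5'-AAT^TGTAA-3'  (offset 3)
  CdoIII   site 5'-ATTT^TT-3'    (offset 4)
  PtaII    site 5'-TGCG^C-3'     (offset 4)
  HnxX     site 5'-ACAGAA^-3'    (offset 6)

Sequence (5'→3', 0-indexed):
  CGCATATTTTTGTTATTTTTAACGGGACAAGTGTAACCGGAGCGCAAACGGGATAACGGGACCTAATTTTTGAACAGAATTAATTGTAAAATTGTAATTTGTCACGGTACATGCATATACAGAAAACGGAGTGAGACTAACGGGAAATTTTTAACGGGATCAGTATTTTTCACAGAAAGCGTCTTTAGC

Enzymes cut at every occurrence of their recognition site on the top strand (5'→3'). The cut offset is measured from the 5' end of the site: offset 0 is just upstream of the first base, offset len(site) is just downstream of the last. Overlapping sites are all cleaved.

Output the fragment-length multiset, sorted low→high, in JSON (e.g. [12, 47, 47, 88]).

[5,5,8,8,8,9,9,9,9,9,10,21,21,26,32]

Per-enzyme occurrences:
  MvoX (AACGGGA, off=7): starts [20, 46, 54, 138, 152] → cuts [27, 53, 61, 145, 159]
  AzqII (AATTGTAA, off=3): starts [81, 89] → cuts [84, 92]
  CdoIII (ATTTTT, off=4): starts [5, 14, 65, 146, 164] → cuts [9, 18, 69, 150, 168]
  PtaII (TGCGC, off=4): no sites
  HnxX (ACAGAA, off=6): starts [73, 118, 171] → cuts [79, 124, 177]

All cut coordinates (distinct, sorted): [9, 18, 27, 53, 61, 69, 79, 84, 92, 124, 145, 150, 159, 168, 177]

Fragments:
  9→18: 9 bp
  18→27: 9 bp
  27→53: 26 bp
  53→61: 8 bp
  61→69: 8 bp
  69→79: 10 bp
  79→84: 5 bp
  84→92: 8 bp
  92→124: 32 bp
  124→145: 21 bp
  145→150: 5 bp
  150→159: 9 bp
  159→168: 9 bp
  168→177: 9 bp
  177→9 (wrap): 189-177+9 = 21 bp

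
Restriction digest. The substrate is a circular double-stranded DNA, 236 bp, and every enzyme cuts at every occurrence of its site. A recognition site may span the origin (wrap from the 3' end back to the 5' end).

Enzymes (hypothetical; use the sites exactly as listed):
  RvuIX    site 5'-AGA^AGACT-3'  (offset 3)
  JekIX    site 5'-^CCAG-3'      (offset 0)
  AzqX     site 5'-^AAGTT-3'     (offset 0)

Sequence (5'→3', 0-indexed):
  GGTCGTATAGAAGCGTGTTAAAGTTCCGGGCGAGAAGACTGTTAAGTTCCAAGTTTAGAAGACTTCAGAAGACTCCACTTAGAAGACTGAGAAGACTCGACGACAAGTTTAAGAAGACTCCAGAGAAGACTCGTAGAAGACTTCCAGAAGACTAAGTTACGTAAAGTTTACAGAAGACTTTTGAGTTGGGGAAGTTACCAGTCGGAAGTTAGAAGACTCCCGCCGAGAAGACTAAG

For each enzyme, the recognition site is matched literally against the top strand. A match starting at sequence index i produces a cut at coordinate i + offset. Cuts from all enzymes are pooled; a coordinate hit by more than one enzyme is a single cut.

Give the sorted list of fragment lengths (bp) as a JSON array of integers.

[5,5,5,6,6,7,7,8,8,8,9,9,10,10,10,11,11,12,14,15,15,17,28]

Per-enzyme occurrences:
  RvuIX (AGAAGACT, off=3): starts [32, 56, 66, 80, 89, 111, 123, 134, 145, 171, 210, 225] → cuts [35, 59, 69, 83, 92, 114, 126, 137, 148, 174, 213, 228]
  JekIX (CCAG, off=0): starts [119, 143, 197] → cuts [119, 143, 197]
  AzqX (AAGTT, off=0): starts [20, 43, 50, 104, 153, 163, 191, 205] → cuts [20, 43, 50, 104, 153, 163, 191, 205]

Pooled cuts: [20, 35, 43, 50, 59, 69, 83, 92, 104, 114, 119, 126, 137, 143, 148, 153, 163, 174, 191, 197, 205, 213, 228]

Fragments:
  20→35: 15 bp
  35→43: 8 bp
  43→50: 7 bp
  50→59: 9 bp
  59→69: 10 bp
  69→83: 14 bp
  83→92: 9 bp
  92→104: 12 bp
  104→114: 10 bp
  114→119: 5 bp
  119→126: 7 bp
  126→137: 11 bp
  137→143: 6 bp
  143→148: 5 bp
  148→153: 5 bp
  153→163: 10 bp
  163→174: 11 bp
  174→191: 17 bp
  191→197: 6 bp
  197→205: 8 bp
  205→213: 8 bp
  213→228: 15 bp
  228→20 (wrap): 236-228+20 = 28 bp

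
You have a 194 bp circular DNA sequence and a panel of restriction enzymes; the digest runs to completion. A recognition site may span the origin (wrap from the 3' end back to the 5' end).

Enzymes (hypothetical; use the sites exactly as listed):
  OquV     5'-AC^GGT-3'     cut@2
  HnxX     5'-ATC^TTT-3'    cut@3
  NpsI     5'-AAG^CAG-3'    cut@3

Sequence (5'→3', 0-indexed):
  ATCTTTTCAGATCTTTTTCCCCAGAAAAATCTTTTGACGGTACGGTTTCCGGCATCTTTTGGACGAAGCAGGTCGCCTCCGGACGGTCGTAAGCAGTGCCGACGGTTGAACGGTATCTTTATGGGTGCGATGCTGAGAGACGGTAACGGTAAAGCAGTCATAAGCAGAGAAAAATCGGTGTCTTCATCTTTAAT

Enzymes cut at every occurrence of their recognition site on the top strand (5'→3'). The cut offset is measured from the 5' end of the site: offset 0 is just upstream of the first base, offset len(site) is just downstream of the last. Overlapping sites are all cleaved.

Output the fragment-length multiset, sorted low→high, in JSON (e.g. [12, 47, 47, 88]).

Scan for sites:
  OquV ACGGT/2: at [36, 41, 82, 101, 109, 139, 145] ⇒ [38, 43, 84, 103, 111, 141, 147]
  HnxX ATCTTT/3: at [0, 10, 28, 53, 114, 185] ⇒ [3, 13, 31, 56, 117, 188]
  NpsI AAGCAG/3: at [65, 90, 151, 161] ⇒ [68, 93, 154, 164]

All cut coordinates (distinct, sorted): [3, 13, 31, 38, 43, 56, 68, 84, 93, 103, 111, 117, 141, 147, 154, 164, 188]

Fragments:
  3→13: 10 bp
  13→31: 18 bp
  31→38: 7 bp
  38→43: 5 bp
  43→56: 13 bp
  56→68: 12 bp
  68→84: 16 bp
  84→93: 9 bp
  93→103: 10 bp
  103→111: 8 bp
  111→117: 6 bp
  117→141: 24 bp
  141→147: 6 bp
  147→154: 7 bp
  154→164: 10 bp
  164→188: 24 bp
  188→3 (wrap): 194-188+3 = 9 bp

[5,6,6,7,7,8,9,9,10,10,10,12,13,16,18,24,24]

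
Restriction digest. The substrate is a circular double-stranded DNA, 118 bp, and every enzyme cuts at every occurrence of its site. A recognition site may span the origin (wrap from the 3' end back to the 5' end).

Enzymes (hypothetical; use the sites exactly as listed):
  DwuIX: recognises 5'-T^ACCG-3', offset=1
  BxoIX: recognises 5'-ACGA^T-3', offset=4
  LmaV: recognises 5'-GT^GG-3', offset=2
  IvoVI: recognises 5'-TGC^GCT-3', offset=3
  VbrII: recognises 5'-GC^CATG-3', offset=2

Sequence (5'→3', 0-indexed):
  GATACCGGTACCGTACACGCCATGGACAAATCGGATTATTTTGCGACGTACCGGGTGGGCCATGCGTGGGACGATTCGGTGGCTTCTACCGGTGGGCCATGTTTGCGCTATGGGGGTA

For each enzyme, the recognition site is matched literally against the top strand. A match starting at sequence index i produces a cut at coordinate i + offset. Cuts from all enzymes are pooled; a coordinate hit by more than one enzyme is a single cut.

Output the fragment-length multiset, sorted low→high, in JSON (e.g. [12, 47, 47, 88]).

[4,4,6,6,6,7,7,7,7,9,11,15,29]

Site scan:
  DwuIX (TACCG, off=1): starts [2, 8, 48, 86] → cuts [3, 9, 49, 87]
  BxoIX (ACGAT, off=4): starts [70] → cuts [74]
  LmaV (GTGG, off=2): starts [54, 65, 78, 91] → cuts [56, 67, 80, 93]
  IvoVI (TGCGCT, off=3): starts [103] → cuts [106]
  VbrII (GCCATG, off=2): starts [18, 58, 95] → cuts [20, 60, 97]

Pooled cuts: [3, 9, 20, 49, 56, 60, 67, 74, 80, 87, 93, 97, 106]

Fragments:
  3→9: 6 bp
  9→20: 11 bp
  20→49: 29 bp
  49→56: 7 bp
  56→60: 4 bp
  60→67: 7 bp
  67→74: 7 bp
  74→80: 6 bp
  80→87: 7 bp
  87→93: 6 bp
  93→97: 4 bp
  97→106: 9 bp
  106→3 (wrap): 118-106+3 = 15 bp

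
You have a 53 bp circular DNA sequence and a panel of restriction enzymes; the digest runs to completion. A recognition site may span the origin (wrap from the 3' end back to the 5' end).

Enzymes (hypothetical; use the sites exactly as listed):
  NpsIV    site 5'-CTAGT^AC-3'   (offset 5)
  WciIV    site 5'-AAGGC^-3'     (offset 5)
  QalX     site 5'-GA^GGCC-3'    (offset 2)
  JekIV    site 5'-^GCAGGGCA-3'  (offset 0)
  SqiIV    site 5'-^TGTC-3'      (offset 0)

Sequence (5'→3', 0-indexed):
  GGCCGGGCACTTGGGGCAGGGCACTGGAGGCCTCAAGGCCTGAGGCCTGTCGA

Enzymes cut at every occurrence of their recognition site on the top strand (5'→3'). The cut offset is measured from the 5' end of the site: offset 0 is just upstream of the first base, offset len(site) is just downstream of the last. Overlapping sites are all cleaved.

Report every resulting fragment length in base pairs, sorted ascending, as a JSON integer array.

[4,4,6,11,13,15]

Site scan:
  NpsIV (CTAGTAC, off=5): no sites
  WciIV AAGGC/5: at [34] ⇒ [39]
  QalX GAGGCC/2: at [26, 41, 51] ⇒ [0, 28, 43]
  JekIV GCAGGGCA/0: at [15] ⇒ [15]
  SqiIV TGTC/0: at [47] ⇒ [47]

Pooled cuts: [0, 15, 28, 39, 43, 47]

Fragments:
  0→15: 15 bp
  15→28: 13 bp
  28→39: 11 bp
  39→43: 4 bp
  43→47: 4 bp
  47→0 (wrap): 53-47+0 = 6 bp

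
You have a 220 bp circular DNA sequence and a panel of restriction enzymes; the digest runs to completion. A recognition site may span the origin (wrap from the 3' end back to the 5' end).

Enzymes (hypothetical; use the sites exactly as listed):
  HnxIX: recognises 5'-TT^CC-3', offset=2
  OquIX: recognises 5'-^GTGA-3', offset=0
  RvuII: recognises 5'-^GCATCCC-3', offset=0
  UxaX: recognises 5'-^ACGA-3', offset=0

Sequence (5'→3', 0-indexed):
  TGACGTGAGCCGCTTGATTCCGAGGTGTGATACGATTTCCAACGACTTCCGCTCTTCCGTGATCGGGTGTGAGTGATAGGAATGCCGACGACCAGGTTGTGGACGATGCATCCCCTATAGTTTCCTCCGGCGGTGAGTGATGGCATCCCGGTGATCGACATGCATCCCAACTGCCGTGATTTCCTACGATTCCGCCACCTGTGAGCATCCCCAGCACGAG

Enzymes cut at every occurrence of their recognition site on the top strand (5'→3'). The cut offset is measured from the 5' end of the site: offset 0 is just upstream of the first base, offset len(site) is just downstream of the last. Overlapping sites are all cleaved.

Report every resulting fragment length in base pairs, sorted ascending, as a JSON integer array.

Per-enzyme occurrences:
  HnxIX TTCC/2: at [17, 36, 46, 54, 121, 180, 189] ⇒ [19, 38, 48, 56, 123, 182, 191]
  OquIX GTGA/0: at [4, 26, 58, 68, 72, 132, 136, 150, 175, 200, 219] ⇒ [4, 26, 58, 68, 72, 132, 136, 150, 175, 200, 219]
  RvuII GCATCCC/0: at [107, 142, 161, 204] ⇒ [107, 142, 161, 204]
  UxaX ACGA/0: at [31, 41, 87, 102, 185, 215] ⇒ [31, 41, 87, 102, 185, 215]

All cut coordinates (distinct, sorted): [4, 19, 26, 31, 38, 41, 48, 56, 58, 68, 72, 87, 102, 107, 123, 132, 136, 142, 150, 161, 175, 182, 185, 191, 200, 204, 215, 219]

Fragments:
  4→19: 15 bp
  19→26: 7 bp
  26→31: 5 bp
  31→38: 7 bp
  38→41: 3 bp
  41→48: 7 bp
  48→56: 8 bp
  56→58: 2 bp
  58→68: 10 bp
  68→72: 4 bp
  72→87: 15 bp
  87→102: 15 bp
  102→107: 5 bp
  107→123: 16 bp
  123→132: 9 bp
  132→136: 4 bp
  136→142: 6 bp
  142→150: 8 bp
  150→161: 11 bp
  161→175: 14 bp
  175→182: 7 bp
  182→185: 3 bp
  185→191: 6 bp
  191→200: 9 bp
  200→204: 4 bp
  204→215: 11 bp
  215→219: 4 bp
  219→4 (wrap): 220-219+4 = 5 bp

[2,3,3,4,4,4,4,5,5,5,6,6,7,7,7,7,8,8,9,9,10,11,11,14,15,15,15,16]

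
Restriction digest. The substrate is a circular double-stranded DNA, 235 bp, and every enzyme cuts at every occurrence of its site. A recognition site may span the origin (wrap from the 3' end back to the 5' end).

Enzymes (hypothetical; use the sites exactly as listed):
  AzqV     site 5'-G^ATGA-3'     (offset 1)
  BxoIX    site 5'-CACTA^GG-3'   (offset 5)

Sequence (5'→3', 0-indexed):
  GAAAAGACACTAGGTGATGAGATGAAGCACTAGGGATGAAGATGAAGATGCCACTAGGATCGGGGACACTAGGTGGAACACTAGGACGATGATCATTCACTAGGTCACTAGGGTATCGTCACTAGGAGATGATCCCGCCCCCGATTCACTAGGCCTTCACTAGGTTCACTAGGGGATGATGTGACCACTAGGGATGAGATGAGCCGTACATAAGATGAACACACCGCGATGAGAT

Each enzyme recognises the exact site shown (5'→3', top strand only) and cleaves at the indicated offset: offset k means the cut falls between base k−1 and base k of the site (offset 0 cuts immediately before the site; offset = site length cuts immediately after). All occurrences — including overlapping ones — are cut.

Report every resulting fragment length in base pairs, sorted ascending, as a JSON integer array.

Site scan:
  AzqV (GATGA, off=1): starts [15, 20, 34, 40, 87, 127, 174, 192, 197, 213, 227, 232] → cuts [16, 21, 35, 41, 88, 128, 175, 193, 198, 214, 228, 233]
  BxoIX (CACTAGG, off=5): starts [7, 27, 51, 66, 78, 97, 105, 119, 146, 157, 166, 185] → cuts [12, 32, 56, 71, 83, 102, 110, 124, 151, 162, 171, 190]

All cut coordinates (distinct, sorted): [12, 16, 21, 32, 35, 41, 56, 71, 83, 88, 102, 110, 124, 128, 151, 162, 171, 175, 190, 193, 198, 214, 228, 233]

Fragment lengths:
  12→16: 4 bp
  16→21: 5 bp
  21→32: 11 bp
  32→35: 3 bp
  35→41: 6 bp
  41→56: 15 bp
  56→71: 15 bp
  71→83: 12 bp
  83→88: 5 bp
  88→102: 14 bp
  102→110: 8 bp
  110→124: 14 bp
  124→128: 4 bp
  128→151: 23 bp
  151→162: 11 bp
  162→171: 9 bp
  171→175: 4 bp
  175→190: 15 bp
  190→193: 3 bp
  193→198: 5 bp
  198→214: 16 bp
  214→228: 14 bp
  228→233: 5 bp
  233→12 (wrap): 235-233+12 = 14 bp

[3,3,4,4,4,5,5,5,5,6,8,9,11,11,12,14,14,14,14,15,15,15,16,23]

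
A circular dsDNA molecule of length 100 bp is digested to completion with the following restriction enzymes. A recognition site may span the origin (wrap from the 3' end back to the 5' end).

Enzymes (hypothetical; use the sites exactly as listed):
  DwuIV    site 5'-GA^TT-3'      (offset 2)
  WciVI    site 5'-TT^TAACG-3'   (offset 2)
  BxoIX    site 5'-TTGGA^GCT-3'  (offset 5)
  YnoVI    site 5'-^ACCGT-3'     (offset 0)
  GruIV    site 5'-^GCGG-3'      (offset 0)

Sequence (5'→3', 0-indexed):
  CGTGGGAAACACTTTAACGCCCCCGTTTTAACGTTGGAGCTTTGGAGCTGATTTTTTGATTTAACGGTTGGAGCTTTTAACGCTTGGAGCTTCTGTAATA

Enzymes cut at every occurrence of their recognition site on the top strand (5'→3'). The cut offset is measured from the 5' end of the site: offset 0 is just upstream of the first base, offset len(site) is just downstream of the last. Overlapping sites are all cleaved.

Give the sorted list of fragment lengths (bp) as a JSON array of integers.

Scan for sites:
  DwuIV GATT/2: at [49, 57] ⇒ [51, 59]
  WciVI TTTAACG/2: at [12, 26, 59, 75] ⇒ [14, 28, 61, 77]
  BxoIX TTGGAGCT/5: at [33, 41, 67, 83] ⇒ [38, 46, 72, 88]
  YnoVI (ACCGT, off=0): no sites
  GruIV (GCGG, off=0): no sites

All cut coordinates (distinct, sorted): [14, 28, 38, 46, 51, 59, 61, 72, 77, 88]

Fragment lengths:
  14→28: 14 bp
  28→38: 10 bp
  38→46: 8 bp
  46→51: 5 bp
  51→59: 8 bp
  59→61: 2 bp
  61→72: 11 bp
  72→77: 5 bp
  77→88: 11 bp
  88→14 (wrap): 100-88+14 = 26 bp

[2,5,5,8,8,10,11,11,14,26]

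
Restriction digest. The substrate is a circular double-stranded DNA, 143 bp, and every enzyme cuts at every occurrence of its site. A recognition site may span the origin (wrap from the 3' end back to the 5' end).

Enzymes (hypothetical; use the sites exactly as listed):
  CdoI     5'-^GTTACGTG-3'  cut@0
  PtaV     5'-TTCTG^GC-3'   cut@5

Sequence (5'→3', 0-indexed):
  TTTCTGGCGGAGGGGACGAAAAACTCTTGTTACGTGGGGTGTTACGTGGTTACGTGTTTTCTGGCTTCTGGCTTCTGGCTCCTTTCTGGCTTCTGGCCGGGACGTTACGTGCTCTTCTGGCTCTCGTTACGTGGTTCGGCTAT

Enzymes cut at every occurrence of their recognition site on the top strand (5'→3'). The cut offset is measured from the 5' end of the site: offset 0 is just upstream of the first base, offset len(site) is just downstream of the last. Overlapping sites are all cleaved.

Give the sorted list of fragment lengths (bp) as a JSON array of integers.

Site scan:
  CdoI (GTTACGTG, off=0): starts [28, 40, 48, 103, 125] → cuts [28, 40, 48, 103, 125]
  PtaV (TTCTGGC, off=5): starts [1, 58, 65, 72, 83, 90, 114] → cuts [6, 63, 70, 77, 88, 95, 119]

Pooled cuts: [6, 28, 40, 48, 63, 70, 77, 88, 95, 103, 119, 125]

Fragment lengths:
  6→28: 22 bp
  28→40: 12 bp
  40→48: 8 bp
  48→63: 15 bp
  63→70: 7 bp
  70→77: 7 bp
  77→88: 11 bp
  88→95: 7 bp
  95→103: 8 bp
  103→119: 16 bp
  119→125: 6 bp
  125→6 (wrap): 143-125+6 = 24 bp

[6,7,7,7,8,8,11,12,15,16,22,24]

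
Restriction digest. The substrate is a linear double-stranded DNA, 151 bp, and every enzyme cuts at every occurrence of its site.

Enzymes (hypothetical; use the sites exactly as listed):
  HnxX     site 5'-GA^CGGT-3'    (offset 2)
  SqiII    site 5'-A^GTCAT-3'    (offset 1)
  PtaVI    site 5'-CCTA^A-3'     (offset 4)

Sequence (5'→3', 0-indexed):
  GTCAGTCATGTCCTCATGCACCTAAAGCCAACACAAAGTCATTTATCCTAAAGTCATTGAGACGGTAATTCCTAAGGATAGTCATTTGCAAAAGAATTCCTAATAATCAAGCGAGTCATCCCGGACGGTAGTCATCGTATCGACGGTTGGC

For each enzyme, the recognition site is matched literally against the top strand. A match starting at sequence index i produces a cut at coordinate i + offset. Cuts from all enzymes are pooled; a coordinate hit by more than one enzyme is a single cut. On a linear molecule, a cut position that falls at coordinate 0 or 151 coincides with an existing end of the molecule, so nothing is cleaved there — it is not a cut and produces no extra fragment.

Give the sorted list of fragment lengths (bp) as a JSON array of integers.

Per-enzyme occurrences:
  HnxX (GACGGT, off=2): starts [60, 123, 141] → cuts [62, 125, 143]
  SqiII (AGTCAT, off=1): starts [3, 36, 51, 79, 113, 129] → cuts [4, 37, 52, 80, 114, 130]
  PtaVI (CCTAA, off=4): starts [20, 46, 70, 98] → cuts [24, 50, 74, 102]

Pooled cuts: [4, 24, 37, 50, 52, 62, 74, 80, 102, 114, 125, 130, 143]

Fragment lengths:
  [0,4): 4 bp
  [4,24): 20 bp
  [24,37): 13 bp
  [37,50): 13 bp
  [50,52): 2 bp
  [52,62): 10 bp
  [62,74): 12 bp
  [74,80): 6 bp
  [80,102): 22 bp
  [102,114): 12 bp
  [114,125): 11 bp
  [125,130): 5 bp
  [130,143): 13 bp
  [143,151): 8 bp

[2,4,5,6,8,10,11,12,12,13,13,13,20,22]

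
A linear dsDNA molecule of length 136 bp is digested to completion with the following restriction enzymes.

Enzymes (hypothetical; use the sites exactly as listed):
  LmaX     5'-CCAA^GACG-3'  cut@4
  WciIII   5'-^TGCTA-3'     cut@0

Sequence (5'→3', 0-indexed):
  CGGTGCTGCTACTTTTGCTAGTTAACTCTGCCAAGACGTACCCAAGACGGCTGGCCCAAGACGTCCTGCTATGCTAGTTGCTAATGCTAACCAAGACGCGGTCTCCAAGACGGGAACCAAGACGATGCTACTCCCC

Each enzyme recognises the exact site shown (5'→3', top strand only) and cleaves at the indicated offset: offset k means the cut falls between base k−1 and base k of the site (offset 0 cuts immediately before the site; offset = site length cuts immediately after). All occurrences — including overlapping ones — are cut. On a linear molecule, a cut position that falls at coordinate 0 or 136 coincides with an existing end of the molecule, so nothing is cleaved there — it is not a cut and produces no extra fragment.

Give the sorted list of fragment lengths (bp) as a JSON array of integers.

Scan for sites:
  LmaX (CCAAGACG, off=4): starts [30, 41, 55, 90, 104, 116] → cuts [34, 45, 59, 94, 108, 120]
  WciIII (TGCTA, off=0): starts [6, 15, 66, 71, 78, 84, 125] → cuts [6, 15, 66, 71, 78, 84, 125]

Pooled cuts: [6, 15, 34, 45, 59, 66, 71, 78, 84, 94, 108, 120, 125]

Fragments:
  [0,6): 6 bp
  [6,15): 9 bp
  [15,34): 19 bp
  [34,45): 11 bp
  [45,59): 14 bp
  [59,66): 7 bp
  [66,71): 5 bp
  [71,78): 7 bp
  [78,84): 6 bp
  [84,94): 10 bp
  [94,108): 14 bp
  [108,120): 12 bp
  [120,125): 5 bp
  [125,136): 11 bp

[5,5,6,6,7,7,9,10,11,11,12,14,14,19]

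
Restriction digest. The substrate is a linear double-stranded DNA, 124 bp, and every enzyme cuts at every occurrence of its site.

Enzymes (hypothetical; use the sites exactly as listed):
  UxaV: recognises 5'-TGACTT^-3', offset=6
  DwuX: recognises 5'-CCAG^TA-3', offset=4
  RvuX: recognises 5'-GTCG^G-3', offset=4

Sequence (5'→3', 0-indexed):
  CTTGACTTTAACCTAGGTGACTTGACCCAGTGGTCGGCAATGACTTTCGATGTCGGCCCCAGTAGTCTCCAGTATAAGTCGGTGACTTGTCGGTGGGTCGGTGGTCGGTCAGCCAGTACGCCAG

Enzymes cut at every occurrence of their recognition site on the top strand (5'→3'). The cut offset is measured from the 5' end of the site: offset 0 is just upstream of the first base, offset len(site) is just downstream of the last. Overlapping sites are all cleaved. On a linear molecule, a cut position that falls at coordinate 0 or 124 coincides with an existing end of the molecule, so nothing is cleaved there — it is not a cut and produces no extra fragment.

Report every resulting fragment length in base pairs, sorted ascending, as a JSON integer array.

Per-enzyme occurrences:
  UxaV TGACTT/6: at [2, 17, 40, 82] ⇒ [8, 23, 46, 88]
  DwuX CCAGTA/4: at [58, 68, 112] ⇒ [62, 72, 116]
  RvuX GTCGG/4: at [32, 51, 77, 88, 96, 103] ⇒ [36, 55, 81, 92, 100, 107]

All cut coordinates (distinct, sorted): [8, 23, 36, 46, 55, 62, 72, 81, 88, 92, 100, 107, 116]

Fragment lengths:
  [0,8): 8 bp
  [8,23): 15 bp
  [23,36): 13 bp
  [36,46): 10 bp
  [46,55): 9 bp
  [55,62): 7 bp
  [62,72): 10 bp
  [72,81): 9 bp
  [81,88): 7 bp
  [88,92): 4 bp
  [92,100): 8 bp
  [100,107): 7 bp
  [107,116): 9 bp
  [116,124): 8 bp

[4,7,7,7,8,8,8,9,9,9,10,10,13,15]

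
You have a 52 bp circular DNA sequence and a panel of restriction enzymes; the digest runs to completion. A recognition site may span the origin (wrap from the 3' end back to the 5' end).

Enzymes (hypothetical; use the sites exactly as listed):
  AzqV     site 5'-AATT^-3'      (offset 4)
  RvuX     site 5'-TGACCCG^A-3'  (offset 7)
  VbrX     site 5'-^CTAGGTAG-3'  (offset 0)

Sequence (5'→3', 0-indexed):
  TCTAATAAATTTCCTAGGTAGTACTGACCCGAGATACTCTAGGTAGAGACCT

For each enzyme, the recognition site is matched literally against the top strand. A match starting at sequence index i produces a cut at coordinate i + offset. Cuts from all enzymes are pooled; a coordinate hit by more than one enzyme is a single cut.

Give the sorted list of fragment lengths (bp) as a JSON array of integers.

Per-enzyme occurrences:
  AzqV AATT/4: at [7] ⇒ [11]
  RvuX TGACCCGA/7: at [24] ⇒ [31]
  VbrX CTAGGTAG/0: at [13, 38] ⇒ [13, 38]

Pooled cuts: [11, 13, 31, 38]

Fragments:
  11→13: 2 bp
  13→31: 18 bp
  31→38: 7 bp
  38→11 (wrap): 52-38+11 = 25 bp

[2,7,18,25]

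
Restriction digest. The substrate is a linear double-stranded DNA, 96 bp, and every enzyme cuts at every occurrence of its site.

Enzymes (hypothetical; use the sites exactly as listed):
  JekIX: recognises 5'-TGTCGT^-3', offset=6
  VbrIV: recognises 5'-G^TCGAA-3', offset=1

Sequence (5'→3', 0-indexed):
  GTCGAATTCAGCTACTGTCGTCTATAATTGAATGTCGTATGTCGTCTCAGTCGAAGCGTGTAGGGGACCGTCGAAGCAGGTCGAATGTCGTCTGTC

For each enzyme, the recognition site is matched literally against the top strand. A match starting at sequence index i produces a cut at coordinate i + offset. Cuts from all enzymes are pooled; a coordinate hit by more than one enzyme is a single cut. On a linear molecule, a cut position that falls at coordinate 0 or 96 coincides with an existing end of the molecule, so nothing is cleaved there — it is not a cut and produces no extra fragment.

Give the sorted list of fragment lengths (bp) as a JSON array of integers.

[1,5,5,7,10,11,17,20,20]

Site scan:
  JekIX (TGTCGT, off=6): starts [15, 32, 39, 85] → cuts [21, 38, 45, 91]
  VbrIV (GTCGAA, off=1): starts [0, 49, 69, 79] → cuts [1, 50, 70, 80]

Pooled cuts: [1, 21, 38, 45, 50, 70, 80, 91]

Fragment lengths:
  [0,1): 1 bp
  [1,21): 20 bp
  [21,38): 17 bp
  [38,45): 7 bp
  [45,50): 5 bp
  [50,70): 20 bp
  [70,80): 10 bp
  [80,91): 11 bp
  [91,96): 5 bp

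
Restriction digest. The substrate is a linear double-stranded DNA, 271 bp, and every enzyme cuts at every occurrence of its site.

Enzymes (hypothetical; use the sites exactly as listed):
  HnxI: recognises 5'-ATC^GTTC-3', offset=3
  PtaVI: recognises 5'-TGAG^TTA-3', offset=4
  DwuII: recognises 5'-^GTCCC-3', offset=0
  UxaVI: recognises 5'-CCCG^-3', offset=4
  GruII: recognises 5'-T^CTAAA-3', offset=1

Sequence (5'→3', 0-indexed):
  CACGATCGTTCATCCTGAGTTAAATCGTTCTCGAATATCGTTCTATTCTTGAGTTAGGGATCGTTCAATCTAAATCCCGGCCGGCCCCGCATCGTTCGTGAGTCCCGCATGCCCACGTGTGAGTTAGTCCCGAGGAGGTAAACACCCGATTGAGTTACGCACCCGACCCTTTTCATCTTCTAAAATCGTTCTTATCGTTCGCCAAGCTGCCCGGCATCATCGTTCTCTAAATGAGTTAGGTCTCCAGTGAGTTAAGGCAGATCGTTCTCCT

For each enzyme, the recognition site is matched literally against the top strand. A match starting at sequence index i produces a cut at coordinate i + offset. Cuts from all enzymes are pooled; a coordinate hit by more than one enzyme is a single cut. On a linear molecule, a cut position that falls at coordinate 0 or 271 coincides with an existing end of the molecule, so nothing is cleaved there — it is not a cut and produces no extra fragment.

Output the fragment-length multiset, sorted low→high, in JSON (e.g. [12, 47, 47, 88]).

[3,4,5,6,6,6,7,7,7,8,8,8,8,9,9,9,10,10,11,12,12,13,14,14,16,16,16,17]

Site scan:
  HnxI ATCGTTC/3: at [4, 23, 36, 59, 90, 184, 193, 218, 260] ⇒ [7, 26, 39, 62, 93, 187, 196, 221, 263]
  PtaVI TGAGTTA/4: at [15, 49, 119, 150, 231, 247] ⇒ [19, 53, 123, 154, 235, 251]
  DwuII GTCCC/0: at [101, 126] ⇒ [101, 126]
  UxaVI CCCG/4: at [75, 85, 103, 128, 144, 161, 209] ⇒ [79, 89, 107, 132, 148, 165, 213]
  GruII TCTAAA/1: at [68, 178, 225] ⇒ [69, 179, 226]

All cut coordinates (distinct, sorted): [7, 19, 26, 39, 53, 62, 69, 79, 89, 93, 101, 107, 123, 126, 132, 148, 154, 165, 179, 187, 196, 213, 221, 226, 235, 251, 263]

Fragment lengths:
  [0,7): 7 bp
  [7,19): 12 bp
  [19,26): 7 bp
  [26,39): 13 bp
  [39,53): 14 bp
  [53,62): 9 bp
  [62,69): 7 bp
  [69,79): 10 bp
  [79,89): 10 bp
  [89,93): 4 bp
  [93,101): 8 bp
  [101,107): 6 bp
  [107,123): 16 bp
  [123,126): 3 bp
  [126,132): 6 bp
  [132,148): 16 bp
  [148,154): 6 bp
  [154,165): 11 bp
  [165,179): 14 bp
  [179,187): 8 bp
  [187,196): 9 bp
  [196,213): 17 bp
  [213,221): 8 bp
  [221,226): 5 bp
  [226,235): 9 bp
  [235,251): 16 bp
  [251,263): 12 bp
  [263,271): 8 bp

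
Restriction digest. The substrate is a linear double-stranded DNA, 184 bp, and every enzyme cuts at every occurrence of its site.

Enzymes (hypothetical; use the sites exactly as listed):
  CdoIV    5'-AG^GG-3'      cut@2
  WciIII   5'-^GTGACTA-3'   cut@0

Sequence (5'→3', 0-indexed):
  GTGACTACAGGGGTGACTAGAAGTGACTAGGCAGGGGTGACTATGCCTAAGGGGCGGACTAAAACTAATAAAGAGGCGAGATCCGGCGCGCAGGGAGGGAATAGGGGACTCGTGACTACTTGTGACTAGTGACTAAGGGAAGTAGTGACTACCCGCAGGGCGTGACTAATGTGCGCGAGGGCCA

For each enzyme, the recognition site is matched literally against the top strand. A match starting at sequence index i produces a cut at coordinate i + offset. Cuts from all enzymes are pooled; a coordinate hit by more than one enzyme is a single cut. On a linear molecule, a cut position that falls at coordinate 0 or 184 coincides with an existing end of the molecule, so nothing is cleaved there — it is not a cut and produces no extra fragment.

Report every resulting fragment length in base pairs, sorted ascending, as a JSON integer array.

[2,2,3,4,5,7,7,7,7,9,10,10,10,12,14,15,18,42]

Scan for sites:
  CdoIV AGGG/2: at [8, 32, 49, 91, 95, 102, 135, 156, 177] ⇒ [10, 34, 51, 93, 97, 104, 137, 158, 179]
  WciIII GTGACTA/0: at [0, 12, 22, 36, 111, 121, 128, 144, 161] ⇒ [12, 22, 36, 111, 121, 128, 144, 161] (position 0 is a terminus of the linear molecule — no cut)

All cut coordinates (distinct, sorted): [10, 12, 22, 34, 36, 51, 93, 97, 104, 111, 121, 128, 137, 144, 158, 161, 179]

Fragment lengths:
  [0,10): 10 bp
  [10,12): 2 bp
  [12,22): 10 bp
  [22,34): 12 bp
  [34,36): 2 bp
  [36,51): 15 bp
  [51,93): 42 bp
  [93,97): 4 bp
  [97,104): 7 bp
  [104,111): 7 bp
  [111,121): 10 bp
  [121,128): 7 bp
  [128,137): 9 bp
  [137,144): 7 bp
  [144,158): 14 bp
  [158,161): 3 bp
  [161,179): 18 bp
  [179,184): 5 bp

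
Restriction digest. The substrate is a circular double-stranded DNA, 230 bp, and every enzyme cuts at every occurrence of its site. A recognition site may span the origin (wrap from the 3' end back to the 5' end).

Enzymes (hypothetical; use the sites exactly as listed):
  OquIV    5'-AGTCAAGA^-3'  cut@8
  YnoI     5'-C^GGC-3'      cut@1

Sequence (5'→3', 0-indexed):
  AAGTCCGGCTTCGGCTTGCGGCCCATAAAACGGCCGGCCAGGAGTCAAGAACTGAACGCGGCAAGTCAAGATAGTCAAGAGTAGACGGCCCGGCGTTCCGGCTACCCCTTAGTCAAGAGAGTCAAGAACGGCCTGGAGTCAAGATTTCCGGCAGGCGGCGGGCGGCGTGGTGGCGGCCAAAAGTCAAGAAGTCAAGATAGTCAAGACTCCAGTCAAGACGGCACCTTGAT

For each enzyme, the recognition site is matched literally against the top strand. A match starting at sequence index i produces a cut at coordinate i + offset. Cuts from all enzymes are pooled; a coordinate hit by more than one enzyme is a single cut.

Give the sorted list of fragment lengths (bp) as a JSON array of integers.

Per-enzyme occurrences:
  OquIV (AGTCAAGA, off=8): starts [42, 63, 72, 110, 119, 136, 181, 189, 198, 210] → cuts [50, 71, 80, 118, 127, 144, 189, 197, 206, 218]
  YnoI (CGGC, off=1): starts [5, 11, 18, 30, 34, 58, 85, 90, 98, 128, 148, 155, 162, 173, 218] → cuts [6, 12, 19, 31, 35, 59, 86, 91, 99, 129, 149, 156, 163, 174, 219]

All cut coordinates (distinct, sorted): [6, 12, 19, 31, 35, 50, 59, 71, 80, 86, 91, 99, 118, 127, 129, 144, 149, 156, 163, 174, 189, 197, 206, 218, 219]

Fragments:
  6→12: 6 bp
  12→19: 7 bp
  19→31: 12 bp
  31→35: 4 bp
  35→50: 15 bp
  50→59: 9 bp
  59→71: 12 bp
  71→80: 9 bp
  80→86: 6 bp
  86→91: 5 bp
  91→99: 8 bp
  99→118: 19 bp
  118→127: 9 bp
  127→129: 2 bp
  129→144: 15 bp
  144→149: 5 bp
  149→156: 7 bp
  156→163: 7 bp
  163→174: 11 bp
  174→189: 15 bp
  189→197: 8 bp
  197→206: 9 bp
  206→218: 12 bp
  218→219: 1 bp
  219→6 (wrap): 230-219+6 = 17 bp

[1,2,4,5,5,6,6,7,7,7,8,8,9,9,9,9,11,12,12,12,15,15,15,17,19]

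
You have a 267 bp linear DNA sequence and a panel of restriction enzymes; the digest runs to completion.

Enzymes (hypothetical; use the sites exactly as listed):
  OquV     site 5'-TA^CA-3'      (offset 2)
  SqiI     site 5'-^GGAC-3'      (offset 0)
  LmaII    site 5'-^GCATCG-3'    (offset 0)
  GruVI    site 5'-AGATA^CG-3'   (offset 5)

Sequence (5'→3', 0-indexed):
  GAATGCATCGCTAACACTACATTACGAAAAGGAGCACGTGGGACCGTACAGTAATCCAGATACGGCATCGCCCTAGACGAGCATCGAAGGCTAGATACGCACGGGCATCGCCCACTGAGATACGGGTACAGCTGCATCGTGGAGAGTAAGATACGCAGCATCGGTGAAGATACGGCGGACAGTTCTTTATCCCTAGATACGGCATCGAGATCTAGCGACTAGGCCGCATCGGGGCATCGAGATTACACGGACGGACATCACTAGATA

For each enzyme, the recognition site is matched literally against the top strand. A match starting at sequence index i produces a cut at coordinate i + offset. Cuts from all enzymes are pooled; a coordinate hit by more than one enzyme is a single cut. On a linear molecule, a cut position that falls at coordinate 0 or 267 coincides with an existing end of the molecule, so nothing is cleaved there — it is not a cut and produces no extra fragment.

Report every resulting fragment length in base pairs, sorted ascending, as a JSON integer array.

[2,2,3,4,4,4,4,5,6,7,8,8,12,14,15,15,15,16,17,18,20,21,23,24]

Scan for sites:
  OquV (TACA, off=2): starts [17, 46, 126, 243] → cuts [19, 48, 128, 245]
  SqiI (GGAC, off=0): starts [40, 176, 248, 252] → cuts [40, 176, 248, 252]
  LmaII (GCATCG, off=0): starts [4, 64, 80, 104, 133, 157, 201, 225, 233] → cuts [4, 64, 80, 104, 133, 157, 201, 225, 233]
  GruVI (AGATACG, off=5): starts [57, 92, 117, 148, 167, 194] → cuts [62, 97, 122, 153, 172, 199]

Pooled cuts: [4, 19, 40, 48, 62, 64, 80, 97, 104, 122, 128, 133, 153, 157, 172, 176, 199, 201, 225, 233, 245, 248, 252]

Fragments:
  [0,4): 4 bp
  [4,19): 15 bp
  [19,40): 21 bp
  [40,48): 8 bp
  [48,62): 14 bp
  [62,64): 2 bp
  [64,80): 16 bp
  [80,97): 17 bp
  [97,104): 7 bp
  [104,122): 18 bp
  [122,128): 6 bp
  [128,133): 5 bp
  [133,153): 20 bp
  [153,157): 4 bp
  [157,172): 15 bp
  [172,176): 4 bp
  [176,199): 23 bp
  [199,201): 2 bp
  [201,225): 24 bp
  [225,233): 8 bp
  [233,245): 12 bp
  [245,248): 3 bp
  [248,252): 4 bp
  [252,267): 15 bp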